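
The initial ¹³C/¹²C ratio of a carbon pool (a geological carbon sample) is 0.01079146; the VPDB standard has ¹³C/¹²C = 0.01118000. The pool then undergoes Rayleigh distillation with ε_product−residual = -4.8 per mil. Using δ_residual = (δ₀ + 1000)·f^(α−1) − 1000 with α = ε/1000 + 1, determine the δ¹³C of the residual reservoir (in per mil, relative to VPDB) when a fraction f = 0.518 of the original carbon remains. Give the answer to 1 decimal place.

δ₀ = (0.01079146/0.01118000 − 1)×1000 = (0.965247 − 1)×1000 = -34.753 per mil
α − 1 = ε/1000 = -0.0048
f^(α−1) = 0.518^(-0.0048) = 1.003162
δ_res = (-34.753 + 1000) × 1.003162 − 1000 = 968.299 − 1000 = -31.70 per mil

-31.7 per mil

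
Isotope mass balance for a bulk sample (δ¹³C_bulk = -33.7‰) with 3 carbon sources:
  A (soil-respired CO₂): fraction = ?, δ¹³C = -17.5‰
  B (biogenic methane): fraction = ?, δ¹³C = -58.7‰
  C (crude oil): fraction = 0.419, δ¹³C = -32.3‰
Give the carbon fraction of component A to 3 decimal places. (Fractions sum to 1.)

0.338

Let f_A and f_B be the unknown fractions; fractions sum to 1 so f_A + f_B = 0.581.
Mass balance: Σ fᵢ·δᵢ = δ_bulk ⇒ f_A·(-17.5) + f_B·(-58.7) = -33.7 − (-13.534) = -20.166
Substitute f_B = 0.581 − f_A:
f_A·(-17.5 − -58.7) = -20.166 − 0.581×(-58.7) = 13.938
f_A = 13.938 / 41.2 = 0.3383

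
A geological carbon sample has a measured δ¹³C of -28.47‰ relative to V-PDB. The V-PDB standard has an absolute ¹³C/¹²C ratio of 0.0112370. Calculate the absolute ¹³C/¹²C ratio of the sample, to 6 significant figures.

R_sample = R_standard × (δ¹³C/1000 + 1)
R_sample = 0.0112370 × (-28.47/1000 + 1) = 0.0112370 × 0.971530
R_sample = 0.0109171

0.0109171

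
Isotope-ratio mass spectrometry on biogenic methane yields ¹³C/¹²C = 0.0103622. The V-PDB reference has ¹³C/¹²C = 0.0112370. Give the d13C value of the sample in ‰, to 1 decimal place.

d13C = (R_sample / R_standard − 1) × 1000
R_sample / R_standard = 0.0103622 / 0.0112370 = 0.922150
d13C = (0.922150 − 1) × 1000 = -77.85‰

-77.8‰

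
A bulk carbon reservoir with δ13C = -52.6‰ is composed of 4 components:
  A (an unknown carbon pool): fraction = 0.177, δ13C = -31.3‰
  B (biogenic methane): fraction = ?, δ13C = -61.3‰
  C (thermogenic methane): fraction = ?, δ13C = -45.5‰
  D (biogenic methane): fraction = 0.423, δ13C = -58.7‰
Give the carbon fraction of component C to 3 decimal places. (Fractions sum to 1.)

Let f_C and f_B be the unknown fractions; fractions sum to 1 so f_C + f_B = 0.400.
Mass balance: Σ fᵢ·δᵢ = δ_bulk ⇒ f_C·(-45.5) + f_B·(-61.3) = -52.6 − (-30.370) = -22.230
Substitute f_B = 0.400 − f_C:
f_C·(-45.5 − -61.3) = -22.230 − 0.400×(-61.3) = 2.290
f_C = 2.290 / 15.8 = 0.1449

0.145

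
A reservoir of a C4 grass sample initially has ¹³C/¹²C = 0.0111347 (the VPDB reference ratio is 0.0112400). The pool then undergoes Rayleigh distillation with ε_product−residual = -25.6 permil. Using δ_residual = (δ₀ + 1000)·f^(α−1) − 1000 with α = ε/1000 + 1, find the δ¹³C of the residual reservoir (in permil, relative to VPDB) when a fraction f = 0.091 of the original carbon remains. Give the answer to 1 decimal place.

δ₀ = (0.0111347/0.0112400 − 1)×1000 = (0.990632 − 1)×1000 = -9.368 permil
α − 1 = ε/1000 = -0.0256
f^(α−1) = 0.091^(-0.0256) = 1.063282
δ_res = (-9.368 + 1000) × 1.063282 − 1000 = 1053.321 − 1000 = 53.32 permil

53.3 permil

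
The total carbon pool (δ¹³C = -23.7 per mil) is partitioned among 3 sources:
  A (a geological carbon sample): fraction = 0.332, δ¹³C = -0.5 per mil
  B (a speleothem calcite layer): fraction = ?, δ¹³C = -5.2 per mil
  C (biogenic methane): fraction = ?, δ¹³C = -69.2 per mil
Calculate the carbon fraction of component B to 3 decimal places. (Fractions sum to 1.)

0.355

Let f_B and f_C be the unknown fractions; fractions sum to 1 so f_B + f_C = 0.668.
Mass balance: Σ fᵢ·δᵢ = δ_bulk ⇒ f_B·(-5.2) + f_C·(-69.2) = -23.7 − (-0.166) = -23.534
Substitute f_C = 0.668 − f_B:
f_B·(-5.2 − -69.2) = -23.534 − 0.668×(-69.2) = 22.692
f_B = 22.692 / 64.0 = 0.3546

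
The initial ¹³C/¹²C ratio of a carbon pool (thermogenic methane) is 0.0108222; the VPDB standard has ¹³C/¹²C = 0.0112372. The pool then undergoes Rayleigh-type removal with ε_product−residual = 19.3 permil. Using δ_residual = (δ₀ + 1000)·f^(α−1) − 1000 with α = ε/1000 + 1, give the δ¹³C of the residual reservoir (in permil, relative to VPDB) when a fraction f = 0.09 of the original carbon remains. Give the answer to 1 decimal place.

-80.7 permil

δ₀ = (0.0108222/0.0112372 − 1)×1000 = (0.963069 − 1)×1000 = -36.931 permil
α − 1 = ε/1000 = 0.0193
f^(α−1) = 0.09^(0.0193) = 0.954590
δ_res = (-36.931 + 1000) × 0.954590 − 1000 = 919.336 − 1000 = -80.66 permil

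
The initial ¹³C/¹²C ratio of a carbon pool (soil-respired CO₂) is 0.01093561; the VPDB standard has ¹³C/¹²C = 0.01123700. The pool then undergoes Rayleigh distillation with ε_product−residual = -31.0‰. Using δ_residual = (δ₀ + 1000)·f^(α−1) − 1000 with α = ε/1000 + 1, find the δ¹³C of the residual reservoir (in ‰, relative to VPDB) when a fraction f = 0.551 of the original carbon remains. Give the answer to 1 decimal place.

δ₀ = (0.01093561/0.01123700 − 1)×1000 = (0.973179 − 1)×1000 = -26.821‰
α − 1 = ε/1000 = -0.0310
f^(α−1) = 0.551^(-0.0310) = 1.018648
δ_res = (-26.821 + 1000) × 1.018648 − 1000 = 991.327 − 1000 = -8.67‰

-8.7‰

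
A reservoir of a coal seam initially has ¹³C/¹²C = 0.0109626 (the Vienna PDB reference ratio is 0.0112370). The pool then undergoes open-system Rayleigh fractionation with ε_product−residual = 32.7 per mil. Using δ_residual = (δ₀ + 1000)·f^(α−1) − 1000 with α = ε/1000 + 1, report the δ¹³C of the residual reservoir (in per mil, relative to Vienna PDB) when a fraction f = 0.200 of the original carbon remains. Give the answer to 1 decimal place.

δ₀ = (0.0109626/0.0112370 − 1)×1000 = (0.975581 − 1)×1000 = -24.419 per mil
α − 1 = ε/1000 = 0.0327
f^(α−1) = 0.200^(0.0327) = 0.948732
δ_res = (-24.419 + 1000) × 0.948732 − 1000 = 925.565 − 1000 = -74.44 per mil

-74.4 per mil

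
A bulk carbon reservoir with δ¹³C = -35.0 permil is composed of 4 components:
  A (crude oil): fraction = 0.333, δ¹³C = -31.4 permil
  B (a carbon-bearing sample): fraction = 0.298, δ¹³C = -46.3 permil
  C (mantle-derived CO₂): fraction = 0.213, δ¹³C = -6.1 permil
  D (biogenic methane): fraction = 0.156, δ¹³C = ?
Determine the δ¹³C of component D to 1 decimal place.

Isotope mass balance: δ_bulk = Σ fᵢ·δᵢ.
-35.0 = 0.333×(-31.4) + 0.298×(-46.3) + 0.213×(-6.1) + 0.156×δ_D
0.156·δ_D = -35.0 − (-25.553) = -9.447
δ_D = -9.447 / 0.156 = -60.56 permil

-60.6 permil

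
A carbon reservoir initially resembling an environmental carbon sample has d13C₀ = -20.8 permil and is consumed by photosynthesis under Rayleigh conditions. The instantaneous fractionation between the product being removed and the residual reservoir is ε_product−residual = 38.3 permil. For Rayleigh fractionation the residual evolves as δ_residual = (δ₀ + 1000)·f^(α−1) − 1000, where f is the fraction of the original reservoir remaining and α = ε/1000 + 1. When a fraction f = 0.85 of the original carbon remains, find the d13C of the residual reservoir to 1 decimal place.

Rayleigh residual: δ_res = (δ₀ + 1000)·f^(α−1) − 1000
α = ε/1000 + 1 = 1.03830, so α − 1 = 0.03830
f^(α−1) = 0.85^(0.03830) = 0.993795
δ_res = (-20.8 + 1000) × 0.993795 − 1000 = 973.124 − 1000 = -26.88 permil

-26.9 permil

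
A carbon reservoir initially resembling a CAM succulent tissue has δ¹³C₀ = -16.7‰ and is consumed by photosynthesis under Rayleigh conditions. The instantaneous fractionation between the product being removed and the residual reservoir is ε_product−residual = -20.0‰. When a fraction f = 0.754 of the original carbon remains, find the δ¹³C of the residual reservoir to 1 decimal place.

-11.1‰

Rayleigh residual: δ_res = (δ₀ + 1000)·f^(α−1) − 1000
α = ε/1000 + 1 = 0.98000, so α − 1 = -0.02000
f^(α−1) = 0.754^(-0.02000) = 1.005663
δ_res = (-16.7 + 1000) × 1.005663 − 1000 = 988.869 − 1000 = -11.13‰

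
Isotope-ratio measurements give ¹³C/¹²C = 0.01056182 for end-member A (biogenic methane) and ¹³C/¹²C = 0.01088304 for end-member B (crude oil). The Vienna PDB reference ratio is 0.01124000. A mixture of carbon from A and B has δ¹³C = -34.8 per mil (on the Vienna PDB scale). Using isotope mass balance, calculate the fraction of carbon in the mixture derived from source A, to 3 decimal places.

0.106

δ_A = (0.01056182/0.01124000 − 1)×1000 = (0.939664 − 1)×1000 = -60.336 per mil
δ_B = (0.01088304/0.01124000 − 1)×1000 = (0.968242 − 1)×1000 = -31.758 per mil
f_A = (δ_mix − δ_B)/(δ_A − δ_B) = (-34.8 − (-31.758))/(-60.336 − (-31.758))
f_A = -3.042 / -28.578 = 0.1064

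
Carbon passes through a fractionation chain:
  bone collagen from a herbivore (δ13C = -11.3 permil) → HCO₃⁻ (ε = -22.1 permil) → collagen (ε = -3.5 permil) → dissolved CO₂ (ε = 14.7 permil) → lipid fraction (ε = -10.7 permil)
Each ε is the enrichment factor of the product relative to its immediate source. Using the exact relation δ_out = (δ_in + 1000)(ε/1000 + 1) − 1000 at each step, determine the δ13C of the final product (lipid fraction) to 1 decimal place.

-32.8 permil

step 1: δ = (-11.30 + 1000)·(-22.1/1000 + 1) − 1000 = -33.15 permil
step 2: δ = (-33.15 + 1000)·(-3.5/1000 + 1) − 1000 = -36.53 permil
step 3: δ = (-36.53 + 1000)·(14.7/1000 + 1) − 1000 = -22.37 permil
step 4: δ = (-22.37 + 1000)·(-10.7/1000 + 1) − 1000 = -32.83 permil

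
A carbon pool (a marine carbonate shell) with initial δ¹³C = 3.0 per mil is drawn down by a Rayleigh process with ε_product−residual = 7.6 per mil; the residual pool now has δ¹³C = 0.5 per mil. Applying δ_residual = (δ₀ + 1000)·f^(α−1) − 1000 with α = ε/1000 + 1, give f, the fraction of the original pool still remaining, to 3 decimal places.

α − 1 = ε/1000 = 0.0076
(δ_res + 1000)/(δ₀ + 1000) = (0.5 + 1000)/(3.0 + 1000) = 1000.5/1003.0 = 0.997507
f = 0.997507^(1/0.0076) = exp(ln(0.997507)/0.0076) = exp(-0.00250/0.0076)
f = exp(-0.3284) = 0.7201

0.720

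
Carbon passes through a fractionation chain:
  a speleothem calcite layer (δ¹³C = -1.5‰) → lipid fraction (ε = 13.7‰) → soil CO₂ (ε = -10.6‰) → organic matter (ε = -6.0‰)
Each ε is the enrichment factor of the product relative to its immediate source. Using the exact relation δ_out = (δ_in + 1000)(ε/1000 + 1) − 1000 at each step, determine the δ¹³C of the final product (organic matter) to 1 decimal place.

step 1: δ = (-1.50 + 1000)·(13.7/1000 + 1) − 1000 = 12.18‰
step 2: δ = (12.18 + 1000)·(-10.6/1000 + 1) − 1000 = 1.45‰
step 3: δ = (1.45 + 1000)·(-6.0/1000 + 1) − 1000 = -4.56‰

-4.6‰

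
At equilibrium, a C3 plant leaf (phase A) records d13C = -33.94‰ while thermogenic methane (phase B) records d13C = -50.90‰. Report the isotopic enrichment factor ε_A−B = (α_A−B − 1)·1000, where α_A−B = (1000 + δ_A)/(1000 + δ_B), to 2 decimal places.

17.87‰

α_A−B = (1000 + -33.94) / (1000 + -50.90) = 966.06 / 949.10 = 1.017870
ε_A−B = (1.017870 − 1) × 1000 = 17.870‰
(The approximation ε ≈ δ_A − δ_B would give 16.96‰.)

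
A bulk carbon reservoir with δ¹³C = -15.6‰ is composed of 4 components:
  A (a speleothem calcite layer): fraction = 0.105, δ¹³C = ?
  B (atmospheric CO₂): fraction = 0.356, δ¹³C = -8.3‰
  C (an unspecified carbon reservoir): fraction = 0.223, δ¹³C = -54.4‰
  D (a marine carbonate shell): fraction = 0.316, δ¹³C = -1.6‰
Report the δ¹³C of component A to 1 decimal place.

Isotope mass balance: δ_bulk = Σ fᵢ·δᵢ.
-15.6 = 0.105×δ_A + 0.356×(-8.3) + 0.223×(-54.4) + 0.316×(-1.6)
0.105·δ_A = -15.6 − (-15.592) = -0.008
δ_A = -0.008 / 0.105 = -0.08‰

-0.1‰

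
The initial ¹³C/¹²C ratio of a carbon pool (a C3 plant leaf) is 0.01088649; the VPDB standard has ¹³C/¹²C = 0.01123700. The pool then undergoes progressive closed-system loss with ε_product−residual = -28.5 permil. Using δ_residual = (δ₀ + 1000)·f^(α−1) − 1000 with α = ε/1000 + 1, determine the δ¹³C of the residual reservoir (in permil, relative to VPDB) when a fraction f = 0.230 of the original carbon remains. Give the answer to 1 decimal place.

δ₀ = (0.01088649/0.01123700 − 1)×1000 = (0.968808 − 1)×1000 = -31.192 permil
α − 1 = ε/1000 = -0.0285
f^(α−1) = 0.230^(-0.0285) = 1.042775
δ_res = (-31.192 + 1000) × 1.042775 − 1000 = 1010.249 − 1000 = 10.25 permil

10.2 permil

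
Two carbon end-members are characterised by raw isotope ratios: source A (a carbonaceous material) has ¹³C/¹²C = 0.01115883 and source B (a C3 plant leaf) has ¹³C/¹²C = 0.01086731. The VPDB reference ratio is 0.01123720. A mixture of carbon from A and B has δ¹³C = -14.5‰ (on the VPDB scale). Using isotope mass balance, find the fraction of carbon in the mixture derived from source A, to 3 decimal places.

δ_A = (0.01115883/0.01123720 − 1)×1000 = (0.993026 − 1)×1000 = -6.974‰
δ_B = (0.01086731/0.01123720 − 1)×1000 = (0.967083 − 1)×1000 = -32.917‰
f_A = (δ_mix − δ_B)/(δ_A − δ_B) = (-14.5 − (-32.917))/(-6.974 − (-32.917))
f_A = 18.417 / 25.942 = 0.7099

0.710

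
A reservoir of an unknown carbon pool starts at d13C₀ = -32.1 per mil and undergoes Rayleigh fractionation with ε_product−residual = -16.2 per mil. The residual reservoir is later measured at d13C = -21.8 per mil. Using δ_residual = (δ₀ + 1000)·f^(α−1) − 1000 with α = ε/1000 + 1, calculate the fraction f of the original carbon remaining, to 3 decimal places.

0.520

α − 1 = ε/1000 = -0.0162
(δ_res + 1000)/(δ₀ + 1000) = (-21.8 + 1000)/(-32.1 + 1000) = 978.2/967.9 = 1.010642
f = 1.010642^(1/-0.0162) = exp(ln(1.010642)/-0.0162) = exp(0.01059/-0.0162)
f = exp(-0.6534) = 0.5203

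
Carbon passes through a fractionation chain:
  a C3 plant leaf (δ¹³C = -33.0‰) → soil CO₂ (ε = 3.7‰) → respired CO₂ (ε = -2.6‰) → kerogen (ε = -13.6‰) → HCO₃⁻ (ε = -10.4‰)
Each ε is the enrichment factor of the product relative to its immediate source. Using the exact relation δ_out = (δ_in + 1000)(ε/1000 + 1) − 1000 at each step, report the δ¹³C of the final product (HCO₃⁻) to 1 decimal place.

step 1: δ = (-33.00 + 1000)·(3.7/1000 + 1) − 1000 = -29.42‰
step 2: δ = (-29.42 + 1000)·(-2.6/1000 + 1) − 1000 = -31.95‰
step 3: δ = (-31.95 + 1000)·(-13.6/1000 + 1) − 1000 = -45.11‰
step 4: δ = (-45.11 + 1000)·(-10.4/1000 + 1) − 1000 = -55.04‰

-55.0‰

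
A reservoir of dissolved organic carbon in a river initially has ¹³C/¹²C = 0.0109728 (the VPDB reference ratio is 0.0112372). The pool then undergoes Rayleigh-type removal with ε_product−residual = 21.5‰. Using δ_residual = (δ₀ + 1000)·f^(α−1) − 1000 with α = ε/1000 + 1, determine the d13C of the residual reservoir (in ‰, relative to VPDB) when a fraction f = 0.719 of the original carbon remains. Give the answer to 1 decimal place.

δ₀ = (0.0109728/0.0112372 − 1)×1000 = (0.976471 − 1)×1000 = -23.529‰
α − 1 = ε/1000 = 0.0215
f^(α−1) = 0.719^(0.0215) = 0.992932
δ_res = (-23.529 + 1000) × 0.992932 − 1000 = 969.570 − 1000 = -30.43‰

-30.4‰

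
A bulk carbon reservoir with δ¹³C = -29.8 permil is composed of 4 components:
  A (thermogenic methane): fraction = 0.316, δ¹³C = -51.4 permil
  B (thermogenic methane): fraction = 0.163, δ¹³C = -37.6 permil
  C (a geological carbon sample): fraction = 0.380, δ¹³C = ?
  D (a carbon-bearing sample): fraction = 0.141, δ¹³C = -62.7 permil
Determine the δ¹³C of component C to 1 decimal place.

Isotope mass balance: δ_bulk = Σ fᵢ·δᵢ.
-29.8 = 0.316×(-51.4) + 0.163×(-37.6) + 0.380×δ_C + 0.141×(-62.7)
0.380·δ_C = -29.8 − (-31.212) = 1.412
δ_C = 1.412 / 0.380 = 3.72 permil

3.7 permil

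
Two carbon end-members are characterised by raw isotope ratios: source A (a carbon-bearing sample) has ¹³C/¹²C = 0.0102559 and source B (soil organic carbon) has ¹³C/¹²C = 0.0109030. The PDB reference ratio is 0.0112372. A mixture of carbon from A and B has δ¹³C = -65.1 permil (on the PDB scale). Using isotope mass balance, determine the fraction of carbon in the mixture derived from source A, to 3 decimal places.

0.614

δ_A = (0.0102559/0.0112372 − 1)×1000 = (0.912674 − 1)×1000 = -87.326 permil
δ_B = (0.0109030/0.0112372 − 1)×1000 = (0.970259 − 1)×1000 = -29.741 permil
f_A = (δ_mix − δ_B)/(δ_A − δ_B) = (-65.1 − (-29.741))/(-87.326 − (-29.741))
f_A = -35.359 / -57.586 = 0.6140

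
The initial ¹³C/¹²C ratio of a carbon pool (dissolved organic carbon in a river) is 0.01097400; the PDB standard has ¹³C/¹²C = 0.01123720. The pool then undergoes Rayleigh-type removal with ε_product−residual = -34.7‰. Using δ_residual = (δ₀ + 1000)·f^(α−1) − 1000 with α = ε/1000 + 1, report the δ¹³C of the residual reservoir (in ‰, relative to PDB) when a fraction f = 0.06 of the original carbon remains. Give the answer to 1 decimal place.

δ₀ = (0.01097400/0.01123720 − 1)×1000 = (0.976578 − 1)×1000 = -23.422‰
α − 1 = ε/1000 = -0.0347
f^(α−1) = 0.06^(-0.0347) = 1.102550
δ_res = (-23.422 + 1000) × 1.102550 − 1000 = 1076.725 − 1000 = 76.73‰

76.7‰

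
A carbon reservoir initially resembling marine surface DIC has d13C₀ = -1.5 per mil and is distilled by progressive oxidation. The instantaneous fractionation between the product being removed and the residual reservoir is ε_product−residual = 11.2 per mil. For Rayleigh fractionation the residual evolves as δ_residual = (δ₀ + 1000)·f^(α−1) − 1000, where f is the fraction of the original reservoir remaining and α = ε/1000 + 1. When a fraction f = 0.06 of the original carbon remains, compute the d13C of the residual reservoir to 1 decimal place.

Rayleigh residual: δ_res = (δ₀ + 1000)·f^(α−1) − 1000
α = ε/1000 + 1 = 1.01120, so α − 1 = 0.01120
f^(α−1) = 0.06^(0.01120) = 0.968981
δ_res = (-1.5 + 1000) × 0.968981 − 1000 = 967.528 − 1000 = -32.47 per mil

-32.5 per mil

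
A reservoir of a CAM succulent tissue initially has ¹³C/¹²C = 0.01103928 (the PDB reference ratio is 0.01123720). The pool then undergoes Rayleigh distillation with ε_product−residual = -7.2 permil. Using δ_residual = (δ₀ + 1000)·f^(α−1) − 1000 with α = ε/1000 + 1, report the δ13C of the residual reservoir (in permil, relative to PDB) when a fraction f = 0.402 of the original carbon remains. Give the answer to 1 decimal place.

-11.1 permil

δ₀ = (0.01103928/0.01123720 − 1)×1000 = (0.982387 − 1)×1000 = -17.613 permil
α − 1 = ε/1000 = -0.0072
f^(α−1) = 0.402^(-0.0072) = 1.006583
δ_res = (-17.613 + 1000) × 1.006583 − 1000 = 988.854 − 1000 = -11.15 permil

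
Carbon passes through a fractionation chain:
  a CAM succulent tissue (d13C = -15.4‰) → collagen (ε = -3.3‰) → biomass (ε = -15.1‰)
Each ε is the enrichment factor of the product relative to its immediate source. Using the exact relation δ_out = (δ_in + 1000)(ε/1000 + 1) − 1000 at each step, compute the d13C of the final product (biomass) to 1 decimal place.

-33.5‰

step 1: δ = (-15.40 + 1000)·(-3.3/1000 + 1) − 1000 = -18.65‰
step 2: δ = (-18.65 + 1000)·(-15.1/1000 + 1) − 1000 = -33.47‰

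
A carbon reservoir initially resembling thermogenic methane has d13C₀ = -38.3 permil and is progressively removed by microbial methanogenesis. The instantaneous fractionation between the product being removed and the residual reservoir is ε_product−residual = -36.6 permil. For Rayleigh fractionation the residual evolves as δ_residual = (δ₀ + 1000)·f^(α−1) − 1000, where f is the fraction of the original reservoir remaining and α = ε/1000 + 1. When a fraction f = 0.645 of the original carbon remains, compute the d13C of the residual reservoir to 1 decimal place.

Rayleigh residual: δ_res = (δ₀ + 1000)·f^(α−1) − 1000
α = ε/1000 + 1 = 0.96340, so α − 1 = -0.03660
f^(α−1) = 0.645^(-0.03660) = 1.016179
δ_res = (-38.3 + 1000) × 1.016179 − 1000 = 977.259 − 1000 = -22.74 permil

-22.7 permil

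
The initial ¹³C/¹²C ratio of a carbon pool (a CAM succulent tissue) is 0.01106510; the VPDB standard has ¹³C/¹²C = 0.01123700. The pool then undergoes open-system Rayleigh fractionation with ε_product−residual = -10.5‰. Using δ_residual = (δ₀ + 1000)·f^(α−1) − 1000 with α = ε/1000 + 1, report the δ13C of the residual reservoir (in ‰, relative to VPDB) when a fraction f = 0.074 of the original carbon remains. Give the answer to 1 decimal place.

12.0‰

δ₀ = (0.01106510/0.01123700 − 1)×1000 = (0.984702 − 1)×1000 = -15.298‰
α − 1 = ε/1000 = -0.0105
f^(α−1) = 0.074^(-0.0105) = 1.027716
δ_res = (-15.298 + 1000) × 1.027716 − 1000 = 1011.994 − 1000 = 11.99‰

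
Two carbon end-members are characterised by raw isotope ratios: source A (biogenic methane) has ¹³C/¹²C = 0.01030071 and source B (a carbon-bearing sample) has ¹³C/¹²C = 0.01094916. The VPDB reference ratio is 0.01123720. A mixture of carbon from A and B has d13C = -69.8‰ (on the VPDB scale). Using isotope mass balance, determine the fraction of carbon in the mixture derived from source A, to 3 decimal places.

0.765

δ_A = (0.01030071/0.01123720 − 1)×1000 = (0.916662 − 1)×1000 = -83.338‰
δ_B = (0.01094916/0.01123720 − 1)×1000 = (0.974367 − 1)×1000 = -25.633‰
f_A = (δ_mix − δ_B)/(δ_A − δ_B) = (-69.8 − (-25.633))/(-83.338 − (-25.633))
f_A = -44.167 / -57.706 = 0.7654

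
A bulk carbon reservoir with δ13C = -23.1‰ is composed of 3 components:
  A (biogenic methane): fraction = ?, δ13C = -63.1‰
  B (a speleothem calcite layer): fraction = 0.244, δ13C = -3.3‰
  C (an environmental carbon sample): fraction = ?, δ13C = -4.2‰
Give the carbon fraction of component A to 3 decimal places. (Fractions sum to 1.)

0.325

Let f_A and f_C be the unknown fractions; fractions sum to 1 so f_A + f_C = 0.756.
Mass balance: Σ fᵢ·δᵢ = δ_bulk ⇒ f_A·(-63.1) + f_C·(-4.2) = -23.1 − (-0.805) = -22.295
Substitute f_C = 0.756 − f_A:
f_A·(-63.1 − -4.2) = -22.295 − 0.756×(-4.2) = -19.120
f_A = -19.120 / -58.9 = 0.3246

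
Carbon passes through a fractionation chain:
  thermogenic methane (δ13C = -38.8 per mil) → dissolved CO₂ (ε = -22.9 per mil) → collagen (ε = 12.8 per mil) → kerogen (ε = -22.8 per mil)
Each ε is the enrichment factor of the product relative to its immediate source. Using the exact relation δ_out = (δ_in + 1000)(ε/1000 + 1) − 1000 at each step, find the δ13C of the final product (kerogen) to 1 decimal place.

-70.5 per mil

step 1: δ = (-38.80 + 1000)·(-22.9/1000 + 1) − 1000 = -60.81 per mil
step 2: δ = (-60.81 + 1000)·(12.8/1000 + 1) − 1000 = -48.79 per mil
step 3: δ = (-48.79 + 1000)·(-22.8/1000 + 1) − 1000 = -70.48 per mil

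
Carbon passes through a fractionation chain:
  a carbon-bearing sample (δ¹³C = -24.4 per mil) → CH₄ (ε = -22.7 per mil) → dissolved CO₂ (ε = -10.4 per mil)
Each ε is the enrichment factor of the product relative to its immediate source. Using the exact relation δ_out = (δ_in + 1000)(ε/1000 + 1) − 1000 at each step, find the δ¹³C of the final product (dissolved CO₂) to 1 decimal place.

step 1: δ = (-24.40 + 1000)·(-22.7/1000 + 1) − 1000 = -46.55 per mil
step 2: δ = (-46.55 + 1000)·(-10.4/1000 + 1) − 1000 = -56.46 per mil

-56.5 per mil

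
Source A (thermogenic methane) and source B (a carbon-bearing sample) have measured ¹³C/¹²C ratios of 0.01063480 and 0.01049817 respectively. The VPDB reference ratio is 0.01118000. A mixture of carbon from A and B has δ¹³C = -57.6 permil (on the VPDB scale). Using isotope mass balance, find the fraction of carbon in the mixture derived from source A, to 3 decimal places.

0.277

δ_A = (0.01063480/0.01118000 − 1)×1000 = (0.951234 − 1)×1000 = -48.766 permil
δ_B = (0.01049817/0.01118000 − 1)×1000 = (0.939013 − 1)×1000 = -60.987 permil
f_A = (δ_mix − δ_B)/(δ_A − δ_B) = (-57.6 − (-60.987))/(-48.766 − (-60.987))
f_A = 3.387 / 12.221 = 0.2771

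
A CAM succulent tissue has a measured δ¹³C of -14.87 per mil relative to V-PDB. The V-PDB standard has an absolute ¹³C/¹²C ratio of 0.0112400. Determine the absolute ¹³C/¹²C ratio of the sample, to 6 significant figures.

0.0110729

R_sample = R_standard × (δ¹³C/1000 + 1)
R_sample = 0.0112400 × (-14.87/1000 + 1) = 0.0112400 × 0.985130
R_sample = 0.0110729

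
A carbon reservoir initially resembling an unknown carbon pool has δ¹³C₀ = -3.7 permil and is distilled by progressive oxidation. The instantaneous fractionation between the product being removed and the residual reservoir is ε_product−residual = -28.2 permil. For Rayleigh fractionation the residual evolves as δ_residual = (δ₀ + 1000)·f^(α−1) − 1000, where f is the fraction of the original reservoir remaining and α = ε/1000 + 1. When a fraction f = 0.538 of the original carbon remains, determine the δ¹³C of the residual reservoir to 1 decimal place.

13.9 permil

Rayleigh residual: δ_res = (δ₀ + 1000)·f^(α−1) − 1000
α = ε/1000 + 1 = 0.97180, so α − 1 = -0.02820
f^(α−1) = 0.538^(-0.02820) = 1.017635
δ_res = (-3.7 + 1000) × 1.017635 − 1000 = 1013.870 − 1000 = 13.87 permil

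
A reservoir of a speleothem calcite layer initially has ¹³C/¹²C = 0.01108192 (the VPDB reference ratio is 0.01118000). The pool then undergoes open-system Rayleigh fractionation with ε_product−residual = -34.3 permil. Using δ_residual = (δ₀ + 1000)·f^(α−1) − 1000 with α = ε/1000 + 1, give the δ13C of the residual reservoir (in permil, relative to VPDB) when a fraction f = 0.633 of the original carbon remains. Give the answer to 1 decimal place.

δ₀ = (0.01108192/0.01118000 − 1)×1000 = (0.991227 − 1)×1000 = -8.773 permil
α − 1 = ε/1000 = -0.0343
f^(α−1) = 0.633^(-0.0343) = 1.015809
δ_res = (-8.773 + 1000) × 1.015809 − 1000 = 1006.897 − 1000 = 6.90 permil

6.9 permil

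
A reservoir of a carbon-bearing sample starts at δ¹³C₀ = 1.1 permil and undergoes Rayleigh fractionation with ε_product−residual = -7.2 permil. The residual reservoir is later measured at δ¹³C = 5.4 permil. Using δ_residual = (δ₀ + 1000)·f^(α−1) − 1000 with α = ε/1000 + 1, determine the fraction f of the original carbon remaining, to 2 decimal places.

α − 1 = ε/1000 = -0.0072
(δ_res + 1000)/(δ₀ + 1000) = (5.4 + 1000)/(1.1 + 1000) = 1005.4/1001.1 = 1.004295
f = 1.004295^(1/-0.0072) = exp(ln(1.004295)/-0.0072) = exp(0.00429/-0.0072)
f = exp(-0.5953) = 0.5514

0.55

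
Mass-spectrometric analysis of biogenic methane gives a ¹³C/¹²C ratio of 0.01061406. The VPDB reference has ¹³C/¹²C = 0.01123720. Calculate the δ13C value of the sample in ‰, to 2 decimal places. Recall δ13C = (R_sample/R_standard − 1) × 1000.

-55.45‰

δ13C = (R_sample / R_standard − 1) × 1000
R_sample / R_standard = 0.01061406 / 0.01123720 = 0.944547
δ13C = (0.944547 − 1) × 1000 = -55.453‰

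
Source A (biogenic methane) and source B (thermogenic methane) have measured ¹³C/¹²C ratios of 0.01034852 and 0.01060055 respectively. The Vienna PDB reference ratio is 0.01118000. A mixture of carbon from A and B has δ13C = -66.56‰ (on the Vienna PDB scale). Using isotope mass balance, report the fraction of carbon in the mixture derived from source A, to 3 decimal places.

δ_A = (0.01034852/0.01118000 − 1)×1000 = (0.925628 − 1)×1000 = -74.372‰
δ_B = (0.01060055/0.01118000 − 1)×1000 = (0.948171 − 1)×1000 = -51.829‰
f_A = (δ_mix − δ_B)/(δ_A − δ_B) = (-66.56 − (-51.829))/(-74.372 − (-51.829))
f_A = -14.731 / -22.543 = 0.6535

0.653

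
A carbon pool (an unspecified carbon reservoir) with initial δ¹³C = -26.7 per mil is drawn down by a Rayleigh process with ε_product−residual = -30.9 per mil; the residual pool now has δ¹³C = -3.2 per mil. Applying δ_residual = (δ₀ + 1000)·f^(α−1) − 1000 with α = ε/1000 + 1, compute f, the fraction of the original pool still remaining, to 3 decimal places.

0.462

α − 1 = ε/1000 = -0.0309
(δ_res + 1000)/(δ₀ + 1000) = (-3.2 + 1000)/(-26.7 + 1000) = 996.8/973.3 = 1.024145
f = 1.024145^(1/-0.0309) = exp(ln(1.024145)/-0.0309) = exp(0.02386/-0.0309)
f = exp(-0.7721) = 0.4620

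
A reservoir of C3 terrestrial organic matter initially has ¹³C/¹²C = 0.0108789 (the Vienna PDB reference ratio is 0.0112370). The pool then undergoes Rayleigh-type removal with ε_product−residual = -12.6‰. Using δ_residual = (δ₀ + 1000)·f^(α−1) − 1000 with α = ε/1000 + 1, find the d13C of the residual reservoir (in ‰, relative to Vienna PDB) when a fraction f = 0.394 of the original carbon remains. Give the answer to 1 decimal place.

-20.4‰

δ₀ = (0.0108789/0.0112370 − 1)×1000 = (0.968132 − 1)×1000 = -31.868‰
α − 1 = ε/1000 = -0.0126
f^(α−1) = 0.394^(-0.0126) = 1.011805
δ_res = (-31.868 + 1000) × 1.011805 − 1000 = 979.561 − 1000 = -20.44‰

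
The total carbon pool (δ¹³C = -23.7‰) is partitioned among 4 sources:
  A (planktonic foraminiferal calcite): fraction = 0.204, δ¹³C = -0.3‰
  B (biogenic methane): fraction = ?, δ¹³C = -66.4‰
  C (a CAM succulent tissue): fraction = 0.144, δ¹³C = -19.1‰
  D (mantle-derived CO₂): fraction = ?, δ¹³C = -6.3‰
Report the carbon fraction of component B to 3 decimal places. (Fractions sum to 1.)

Let f_B and f_D be the unknown fractions; fractions sum to 1 so f_B + f_D = 0.652.
Mass balance: Σ fᵢ·δᵢ = δ_bulk ⇒ f_B·(-66.4) + f_D·(-6.3) = -23.7 − (-2.812) = -20.888
Substitute f_D = 0.652 − f_B:
f_B·(-66.4 − -6.3) = -20.888 − 0.652×(-6.3) = -16.781
f_B = -16.781 / -60.1 = 0.2792

0.279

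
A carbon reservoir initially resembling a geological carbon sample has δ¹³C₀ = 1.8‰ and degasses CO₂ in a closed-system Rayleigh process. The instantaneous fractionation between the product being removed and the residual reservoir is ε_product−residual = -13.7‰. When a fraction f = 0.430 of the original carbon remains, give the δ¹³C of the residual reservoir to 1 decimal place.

13.5‰

Rayleigh residual: δ_res = (δ₀ + 1000)·f^(α−1) − 1000
α = ε/1000 + 1 = 0.98630, so α − 1 = -0.01370
f^(α−1) = 0.430^(-0.01370) = 1.011629
δ_res = (1.8 + 1000) × 1.011629 − 1000 = 1013.450 − 1000 = 13.45‰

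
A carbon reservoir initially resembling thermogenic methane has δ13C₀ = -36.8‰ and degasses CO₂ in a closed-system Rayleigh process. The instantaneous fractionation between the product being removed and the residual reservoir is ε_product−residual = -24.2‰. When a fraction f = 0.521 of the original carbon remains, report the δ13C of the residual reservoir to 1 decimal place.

Rayleigh residual: δ_res = (δ₀ + 1000)·f^(α−1) − 1000
α = ε/1000 + 1 = 0.97580, so α − 1 = -0.02420
f^(α−1) = 0.521^(-0.02420) = 1.015904
δ_res = (-36.8 + 1000) × 1.015904 − 1000 = 978.518 − 1000 = -21.48‰

-21.5‰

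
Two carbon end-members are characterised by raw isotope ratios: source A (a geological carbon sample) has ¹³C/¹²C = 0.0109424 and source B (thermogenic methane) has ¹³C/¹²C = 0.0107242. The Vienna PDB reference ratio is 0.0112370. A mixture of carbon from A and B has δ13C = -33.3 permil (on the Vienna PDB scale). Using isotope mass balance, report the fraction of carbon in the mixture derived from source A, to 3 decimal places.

0.635

δ_A = (0.0109424/0.0112370 − 1)×1000 = (0.973783 − 1)×1000 = -26.217 permil
δ_B = (0.0107242/0.0112370 − 1)×1000 = (0.954365 − 1)×1000 = -45.635 permil
f_A = (δ_mix − δ_B)/(δ_A − δ_B) = (-33.3 − (-45.635))/(-26.217 − (-45.635))
f_A = 12.335 / 19.418 = 0.6352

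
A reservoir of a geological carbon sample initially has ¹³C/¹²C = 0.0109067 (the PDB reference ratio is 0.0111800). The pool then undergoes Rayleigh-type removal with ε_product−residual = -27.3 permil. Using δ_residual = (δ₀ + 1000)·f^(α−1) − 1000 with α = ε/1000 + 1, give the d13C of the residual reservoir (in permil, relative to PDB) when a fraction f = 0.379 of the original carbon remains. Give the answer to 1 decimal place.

δ₀ = (0.0109067/0.0111800 − 1)×1000 = (0.975555 − 1)×1000 = -24.445 permil
α − 1 = ε/1000 = -0.0273
f^(α−1) = 0.379^(-0.0273) = 1.026841
δ_res = (-24.445 + 1000) × 1.026841 − 1000 = 1001.739 − 1000 = 1.74 permil

1.7 permil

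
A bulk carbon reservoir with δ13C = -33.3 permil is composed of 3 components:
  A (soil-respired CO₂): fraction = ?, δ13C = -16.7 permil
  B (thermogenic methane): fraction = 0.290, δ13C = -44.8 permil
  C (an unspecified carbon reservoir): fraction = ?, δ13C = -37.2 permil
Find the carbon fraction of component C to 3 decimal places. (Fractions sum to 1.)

Let f_C and f_A be the unknown fractions; fractions sum to 1 so f_C + f_A = 0.710.
Mass balance: Σ fᵢ·δᵢ = δ_bulk ⇒ f_C·(-37.2) + f_A·(-16.7) = -33.3 − (-12.992) = -20.308
Substitute f_A = 0.710 − f_C:
f_C·(-37.2 − -16.7) = -20.308 − 0.710×(-16.7) = -8.451
f_C = -8.451 / -20.5 = 0.4122

0.412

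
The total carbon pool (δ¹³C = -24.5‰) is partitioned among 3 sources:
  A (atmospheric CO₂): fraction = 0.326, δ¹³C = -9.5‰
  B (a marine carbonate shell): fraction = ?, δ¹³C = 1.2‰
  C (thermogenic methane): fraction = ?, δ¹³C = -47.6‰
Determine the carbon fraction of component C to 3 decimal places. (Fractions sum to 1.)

0.455

Let f_C and f_B be the unknown fractions; fractions sum to 1 so f_C + f_B = 0.674.
Mass balance: Σ fᵢ·δᵢ = δ_bulk ⇒ f_C·(-47.6) + f_B·(1.2) = -24.5 − (-3.097) = -21.403
Substitute f_B = 0.674 − f_C:
f_C·(-47.6 − 1.2) = -21.403 − 0.674×(1.2) = -22.212
f_C = -22.212 / -48.8 = 0.4552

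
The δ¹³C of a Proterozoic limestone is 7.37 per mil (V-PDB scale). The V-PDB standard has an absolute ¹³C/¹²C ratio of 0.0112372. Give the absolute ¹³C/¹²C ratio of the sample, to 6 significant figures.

R_sample = R_standard × (δ¹³C/1000 + 1)
R_sample = 0.0112372 × (7.37/1000 + 1) = 0.0112372 × 1.007370
R_sample = 0.0113200

0.0113200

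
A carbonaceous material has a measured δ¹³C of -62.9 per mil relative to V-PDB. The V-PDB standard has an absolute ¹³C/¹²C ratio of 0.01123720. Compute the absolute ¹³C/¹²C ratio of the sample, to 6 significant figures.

R_sample = R_standard × (δ¹³C/1000 + 1)
R_sample = 0.01123720 × (-62.9/1000 + 1) = 0.01123720 × 0.937100
R_sample = 0.0105304

0.0105304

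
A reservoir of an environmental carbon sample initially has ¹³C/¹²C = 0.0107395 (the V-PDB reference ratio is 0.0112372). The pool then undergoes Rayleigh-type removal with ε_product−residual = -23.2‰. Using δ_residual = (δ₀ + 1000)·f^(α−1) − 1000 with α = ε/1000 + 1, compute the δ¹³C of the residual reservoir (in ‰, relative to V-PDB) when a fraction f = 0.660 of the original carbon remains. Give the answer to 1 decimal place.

δ₀ = (0.0107395/0.0112372 − 1)×1000 = (0.955710 − 1)×1000 = -44.290‰
α − 1 = ε/1000 = -0.0232
f^(α−1) = 0.660^(-0.0232) = 1.009687
δ_res = (-44.290 + 1000) × 1.009687 − 1000 = 964.967 − 1000 = -35.03‰

-35.0‰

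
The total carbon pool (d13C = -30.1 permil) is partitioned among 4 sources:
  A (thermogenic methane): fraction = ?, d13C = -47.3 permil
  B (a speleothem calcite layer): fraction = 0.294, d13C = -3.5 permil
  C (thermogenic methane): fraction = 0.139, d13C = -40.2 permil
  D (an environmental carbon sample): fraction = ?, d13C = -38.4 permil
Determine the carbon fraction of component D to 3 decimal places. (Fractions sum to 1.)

0.375

Let f_D and f_A be the unknown fractions; fractions sum to 1 so f_D + f_A = 0.567.
Mass balance: Σ fᵢ·δᵢ = δ_bulk ⇒ f_D·(-38.4) + f_A·(-47.3) = -30.1 − (-6.617) = -23.483
Substitute f_A = 0.567 − f_D:
f_D·(-38.4 − -47.3) = -23.483 − 0.567×(-47.3) = 3.336
f_D = 3.336 / 8.9 = 0.3748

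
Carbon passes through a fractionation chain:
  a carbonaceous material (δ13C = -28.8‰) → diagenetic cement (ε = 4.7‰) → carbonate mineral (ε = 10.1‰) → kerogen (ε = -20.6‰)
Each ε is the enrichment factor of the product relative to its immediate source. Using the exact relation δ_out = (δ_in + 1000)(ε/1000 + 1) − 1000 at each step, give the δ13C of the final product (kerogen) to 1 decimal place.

-34.7‰

step 1: δ = (-28.80 + 1000)·(4.7/1000 + 1) − 1000 = -24.24‰
step 2: δ = (-24.24 + 1000)·(10.1/1000 + 1) − 1000 = -14.38‰
step 3: δ = (-14.38 + 1000)·(-20.6/1000 + 1) − 1000 = -34.68‰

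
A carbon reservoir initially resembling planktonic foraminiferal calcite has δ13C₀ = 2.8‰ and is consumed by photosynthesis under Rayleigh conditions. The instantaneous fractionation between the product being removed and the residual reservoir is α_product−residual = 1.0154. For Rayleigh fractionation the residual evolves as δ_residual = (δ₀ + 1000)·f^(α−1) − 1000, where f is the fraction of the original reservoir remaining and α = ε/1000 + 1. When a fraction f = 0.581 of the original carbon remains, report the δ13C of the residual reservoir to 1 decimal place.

Rayleigh residual: δ_res = (δ₀ + 1000)·f^(α−1) − 1000
α − 1 = 0.01540
f^(α−1) = 0.581^(0.01540) = 0.991673
δ_res = (2.8 + 1000) × 0.991673 − 1000 = 994.449 − 1000 = -5.55‰

-5.6‰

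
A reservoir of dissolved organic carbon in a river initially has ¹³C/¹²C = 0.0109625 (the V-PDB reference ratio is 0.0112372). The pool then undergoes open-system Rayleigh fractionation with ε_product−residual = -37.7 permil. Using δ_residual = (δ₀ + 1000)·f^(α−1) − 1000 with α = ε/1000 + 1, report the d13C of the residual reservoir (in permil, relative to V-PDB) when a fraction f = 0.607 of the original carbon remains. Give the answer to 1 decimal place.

δ₀ = (0.0109625/0.0112372 − 1)×1000 = (0.975554 − 1)×1000 = -24.446 permil
α − 1 = ε/1000 = -0.0377
f^(α−1) = 0.607^(-0.0377) = 1.018999
δ_res = (-24.446 + 1000) × 1.018999 − 1000 = 994.089 − 1000 = -5.91 permil

-5.9 permil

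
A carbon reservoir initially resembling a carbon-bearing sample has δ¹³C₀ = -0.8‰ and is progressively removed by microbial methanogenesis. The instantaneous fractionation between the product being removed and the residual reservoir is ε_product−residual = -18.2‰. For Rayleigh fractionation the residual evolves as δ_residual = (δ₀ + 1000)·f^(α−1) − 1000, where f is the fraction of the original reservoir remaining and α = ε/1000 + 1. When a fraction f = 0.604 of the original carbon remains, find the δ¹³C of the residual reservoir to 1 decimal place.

Rayleigh residual: δ_res = (δ₀ + 1000)·f^(α−1) − 1000
α = ε/1000 + 1 = 0.98180, so α − 1 = -0.01820
f^(α−1) = 0.604^(-0.01820) = 1.009218
δ_res = (-0.8 + 1000) × 1.009218 − 1000 = 1008.411 − 1000 = 8.41‰

8.4‰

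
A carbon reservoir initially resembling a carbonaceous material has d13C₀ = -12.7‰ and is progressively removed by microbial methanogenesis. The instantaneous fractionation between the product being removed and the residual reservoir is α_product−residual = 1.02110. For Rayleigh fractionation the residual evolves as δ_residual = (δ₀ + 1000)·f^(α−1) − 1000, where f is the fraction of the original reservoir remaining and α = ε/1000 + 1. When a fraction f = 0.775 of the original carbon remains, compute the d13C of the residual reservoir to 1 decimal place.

Rayleigh residual: δ_res = (δ₀ + 1000)·f^(α−1) − 1000
α − 1 = 0.02110
f^(α−1) = 0.775^(0.02110) = 0.994636
δ_res = (-12.7 + 1000) × 0.994636 − 1000 = 982.004 − 1000 = -18.00‰

-18.0‰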